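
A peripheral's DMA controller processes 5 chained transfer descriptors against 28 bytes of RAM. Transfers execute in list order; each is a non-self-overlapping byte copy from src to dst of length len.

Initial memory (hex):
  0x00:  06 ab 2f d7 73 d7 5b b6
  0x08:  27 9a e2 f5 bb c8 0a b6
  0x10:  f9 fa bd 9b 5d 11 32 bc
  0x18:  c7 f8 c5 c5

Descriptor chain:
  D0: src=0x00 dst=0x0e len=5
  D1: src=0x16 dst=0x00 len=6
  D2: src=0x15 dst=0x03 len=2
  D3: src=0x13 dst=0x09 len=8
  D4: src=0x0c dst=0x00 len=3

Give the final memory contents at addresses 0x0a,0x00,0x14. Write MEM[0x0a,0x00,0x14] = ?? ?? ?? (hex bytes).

MEM[0x0a,0x00,0x14] = 5d 32 5d

D0: mem[0x0e..0x12] <- [06 ab 2f d7 73]
D1: mem[0x00..0x05] <- [32 bc c7 f8 c5 c5]
D2: mem[0x03..0x04] <- [11 32]
D3: mem[0x09..0x10] <- [9b 5d 11 32 bc c7 f8 c5]
D4: mem[0x00..0x02] <- [32 bc c7]
query mem[0x0a]=0x5d, mem[0x00]=0x32, mem[0x14]=0x5d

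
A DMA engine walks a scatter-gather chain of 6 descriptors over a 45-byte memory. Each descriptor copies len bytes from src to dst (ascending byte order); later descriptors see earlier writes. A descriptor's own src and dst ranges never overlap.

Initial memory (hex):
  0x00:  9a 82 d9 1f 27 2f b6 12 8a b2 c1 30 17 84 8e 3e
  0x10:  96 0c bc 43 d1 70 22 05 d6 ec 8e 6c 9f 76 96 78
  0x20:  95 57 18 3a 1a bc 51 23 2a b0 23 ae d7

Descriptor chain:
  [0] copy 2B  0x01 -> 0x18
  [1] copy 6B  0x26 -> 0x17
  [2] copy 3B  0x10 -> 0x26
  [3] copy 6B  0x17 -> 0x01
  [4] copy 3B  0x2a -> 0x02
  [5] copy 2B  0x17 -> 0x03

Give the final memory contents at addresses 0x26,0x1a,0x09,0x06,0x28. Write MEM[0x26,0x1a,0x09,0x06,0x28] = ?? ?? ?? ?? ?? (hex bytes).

MEM[0x26,0x1a,0x09,0x06,0x28] = 96 b0 b2 ae bc

  after D0: wrote 2B at 0x18 = 82d9
  after D1: wrote 6B at 0x17 = 51232ab023ae
  after D2: wrote 3B at 0x26 = 960cbc
  after D3: wrote 6B at 0x01 = 51232ab023ae
  after D4: wrote 3B at 0x02 = 23aed7
  after D5: wrote 2B at 0x03 = 5123
query mem[0x26]=0x96, mem[0x1a]=0xb0, mem[0x09]=0xb2, mem[0x06]=0xae, mem[0x28]=0xbc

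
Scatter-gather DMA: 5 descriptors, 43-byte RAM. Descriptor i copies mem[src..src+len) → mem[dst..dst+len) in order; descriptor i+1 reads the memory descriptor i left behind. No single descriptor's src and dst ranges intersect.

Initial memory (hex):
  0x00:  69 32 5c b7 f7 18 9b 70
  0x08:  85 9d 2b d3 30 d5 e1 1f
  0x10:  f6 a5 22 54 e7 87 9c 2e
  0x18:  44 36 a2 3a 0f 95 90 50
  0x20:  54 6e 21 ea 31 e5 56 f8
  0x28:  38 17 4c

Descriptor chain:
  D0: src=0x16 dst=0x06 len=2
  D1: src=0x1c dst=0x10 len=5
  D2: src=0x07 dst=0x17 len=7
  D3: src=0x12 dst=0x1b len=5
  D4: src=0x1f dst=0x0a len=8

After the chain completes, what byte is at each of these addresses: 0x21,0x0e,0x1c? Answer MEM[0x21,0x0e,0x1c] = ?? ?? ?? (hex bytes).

#0 dst[0x06+2] := {0x9c,0x2e}
#1 dst[0x10+5] := {0x0f,0x95,0x90,0x50,0x54}
#2 dst[0x17+7] := {0x2e,0x85,0x9d,0x2b,0xd3,0x30,0xd5}
#3 dst[0x1b+5] := {0x90,0x50,0x54,0x87,0x9c}
#4 dst[0x0a+8] := {0x9c,0x54,0x6e,0x21,0xea,0x31,0xe5,0x56}
query mem[0x21]=0x6e, mem[0x0e]=0xea, mem[0x1c]=0x50

MEM[0x21,0x0e,0x1c] = 6e ea 50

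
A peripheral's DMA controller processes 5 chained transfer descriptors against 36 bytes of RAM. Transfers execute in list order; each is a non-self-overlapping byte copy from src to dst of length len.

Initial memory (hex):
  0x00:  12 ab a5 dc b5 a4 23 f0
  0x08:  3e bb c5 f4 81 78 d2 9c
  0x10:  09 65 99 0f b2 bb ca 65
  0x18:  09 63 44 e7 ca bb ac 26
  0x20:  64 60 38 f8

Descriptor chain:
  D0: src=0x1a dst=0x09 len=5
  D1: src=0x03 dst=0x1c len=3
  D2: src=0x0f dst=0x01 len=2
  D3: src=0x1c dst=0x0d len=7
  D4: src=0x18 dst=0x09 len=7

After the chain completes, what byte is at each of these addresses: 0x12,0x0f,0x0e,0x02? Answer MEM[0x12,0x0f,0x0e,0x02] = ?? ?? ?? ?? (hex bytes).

MEM[0x12,0x0f,0x0e,0x02] = 60 a4 b5 09

D0: mem[0x09..0x0d] <- [44 e7 ca bb ac]
D1: mem[0x1c..0x1e] <- [dc b5 a4]
D2: mem[0x01..0x02] <- [9c 09]
D3: mem[0x0d..0x13] <- [dc b5 a4 26 64 60 38]
D4: mem[0x09..0x0f] <- [09 63 44 e7 dc b5 a4]
query mem[0x12]=0x60, mem[0x0f]=0xa4, mem[0x0e]=0xb5, mem[0x02]=0x09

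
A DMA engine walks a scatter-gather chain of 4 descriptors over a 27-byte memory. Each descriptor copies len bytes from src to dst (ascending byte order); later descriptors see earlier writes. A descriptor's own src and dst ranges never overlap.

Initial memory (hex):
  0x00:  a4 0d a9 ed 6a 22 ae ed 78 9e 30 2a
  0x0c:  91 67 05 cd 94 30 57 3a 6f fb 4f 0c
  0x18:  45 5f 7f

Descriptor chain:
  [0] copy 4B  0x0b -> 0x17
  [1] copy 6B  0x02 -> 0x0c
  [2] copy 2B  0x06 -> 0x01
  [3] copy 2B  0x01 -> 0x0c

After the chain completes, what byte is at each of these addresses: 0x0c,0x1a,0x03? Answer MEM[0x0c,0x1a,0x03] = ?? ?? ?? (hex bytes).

MEM[0x0c,0x1a,0x03] = ae 05 ed

[0] 0x0b->0x17 len=4 : 2a 91 67 05
[1] 0x02->0x0c len=6 : a9 ed 6a 22 ae ed
[2] 0x06->0x01 len=2 : ae ed
[3] 0x01->0x0c len=2 : ae ed
query mem[0x0c]=0xae, mem[0x1a]=0x05, mem[0x03]=0xed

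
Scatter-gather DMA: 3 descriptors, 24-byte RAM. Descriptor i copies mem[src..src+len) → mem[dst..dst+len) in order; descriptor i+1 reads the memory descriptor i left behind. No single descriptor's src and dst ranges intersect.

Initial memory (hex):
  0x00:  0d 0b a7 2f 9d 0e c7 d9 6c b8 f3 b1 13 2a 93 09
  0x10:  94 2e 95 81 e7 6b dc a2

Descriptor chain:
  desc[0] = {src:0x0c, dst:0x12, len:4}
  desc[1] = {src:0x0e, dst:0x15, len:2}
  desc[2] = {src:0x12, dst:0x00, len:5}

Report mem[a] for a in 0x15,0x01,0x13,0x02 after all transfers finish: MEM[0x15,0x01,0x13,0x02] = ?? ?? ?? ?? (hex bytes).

  after D0: wrote 4B at 0x12 = 132a9309
  after D1: wrote 2B at 0x15 = 9309
  after D2: wrote 5B at 0x00 = 132a939309
query mem[0x15]=0x93, mem[0x01]=0x2a, mem[0x13]=0x2a, mem[0x02]=0x93

MEM[0x15,0x01,0x13,0x02] = 93 2a 2a 93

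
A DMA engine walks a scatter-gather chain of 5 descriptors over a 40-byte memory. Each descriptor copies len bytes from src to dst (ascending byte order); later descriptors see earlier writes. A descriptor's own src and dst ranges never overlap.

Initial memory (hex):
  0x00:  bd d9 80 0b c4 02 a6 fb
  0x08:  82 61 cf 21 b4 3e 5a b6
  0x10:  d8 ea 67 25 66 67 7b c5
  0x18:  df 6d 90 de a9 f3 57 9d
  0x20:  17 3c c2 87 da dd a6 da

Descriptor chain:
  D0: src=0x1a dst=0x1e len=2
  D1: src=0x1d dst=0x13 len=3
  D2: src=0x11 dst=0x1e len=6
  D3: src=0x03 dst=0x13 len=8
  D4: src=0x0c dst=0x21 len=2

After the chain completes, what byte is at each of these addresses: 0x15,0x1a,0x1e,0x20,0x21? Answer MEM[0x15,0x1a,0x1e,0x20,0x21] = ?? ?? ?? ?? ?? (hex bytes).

MEM[0x15,0x1a,0x1e,0x20,0x21] = 02 cf ea f3 b4

#0 dst[0x1e+2] := {0x90,0xde}
#1 dst[0x13+3] := {0xf3,0x90,0xde}
#2 dst[0x1e+6] := {0xea,0x67,0xf3,0x90,0xde,0x7b}
#3 dst[0x13+8] := {0x0b,0xc4,0x02,0xa6,0xfb,0x82,0x61,0xcf}
#4 dst[0x21+2] := {0xb4,0x3e}
query mem[0x15]=0x02, mem[0x1a]=0xcf, mem[0x1e]=0xea, mem[0x20]=0xf3, mem[0x21]=0xb4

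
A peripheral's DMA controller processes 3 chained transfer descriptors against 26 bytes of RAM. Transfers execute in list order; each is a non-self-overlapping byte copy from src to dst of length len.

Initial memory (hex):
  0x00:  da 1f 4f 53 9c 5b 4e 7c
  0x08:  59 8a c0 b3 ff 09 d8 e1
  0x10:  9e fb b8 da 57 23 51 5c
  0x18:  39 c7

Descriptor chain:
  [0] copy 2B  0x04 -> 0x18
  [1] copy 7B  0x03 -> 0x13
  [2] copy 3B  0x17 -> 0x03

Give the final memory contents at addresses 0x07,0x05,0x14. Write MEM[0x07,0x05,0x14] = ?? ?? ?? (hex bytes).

D0: mem[0x18..0x19] <- [9c 5b]
D1: mem[0x13..0x19] <- [53 9c 5b 4e 7c 59 8a]
D2: mem[0x03..0x05] <- [7c 59 8a]
query mem[0x07]=0x7c, mem[0x05]=0x8a, mem[0x14]=0x9c

MEM[0x07,0x05,0x14] = 7c 8a 9c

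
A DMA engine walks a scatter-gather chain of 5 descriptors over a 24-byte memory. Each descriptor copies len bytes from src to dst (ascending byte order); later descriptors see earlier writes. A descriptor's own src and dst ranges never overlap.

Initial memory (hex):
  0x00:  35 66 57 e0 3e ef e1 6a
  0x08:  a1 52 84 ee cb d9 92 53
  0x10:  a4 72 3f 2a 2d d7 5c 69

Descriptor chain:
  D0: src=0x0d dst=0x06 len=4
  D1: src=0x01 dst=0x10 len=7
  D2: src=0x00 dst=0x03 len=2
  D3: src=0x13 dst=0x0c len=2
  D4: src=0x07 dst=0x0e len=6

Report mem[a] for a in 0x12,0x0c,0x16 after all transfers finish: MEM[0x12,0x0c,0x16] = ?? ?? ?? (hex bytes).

[0] 0x0d->0x06 len=4 : d9 92 53 a4
[1] 0x01->0x10 len=7 : 66 57 e0 3e ef d9 92
[2] 0x00->0x03 len=2 : 35 66
[3] 0x13->0x0c len=2 : 3e ef
[4] 0x07->0x0e len=6 : 92 53 a4 84 ee 3e
query mem[0x12]=0xee, mem[0x0c]=0x3e, mem[0x16]=0x92

MEM[0x12,0x0c,0x16] = ee 3e 92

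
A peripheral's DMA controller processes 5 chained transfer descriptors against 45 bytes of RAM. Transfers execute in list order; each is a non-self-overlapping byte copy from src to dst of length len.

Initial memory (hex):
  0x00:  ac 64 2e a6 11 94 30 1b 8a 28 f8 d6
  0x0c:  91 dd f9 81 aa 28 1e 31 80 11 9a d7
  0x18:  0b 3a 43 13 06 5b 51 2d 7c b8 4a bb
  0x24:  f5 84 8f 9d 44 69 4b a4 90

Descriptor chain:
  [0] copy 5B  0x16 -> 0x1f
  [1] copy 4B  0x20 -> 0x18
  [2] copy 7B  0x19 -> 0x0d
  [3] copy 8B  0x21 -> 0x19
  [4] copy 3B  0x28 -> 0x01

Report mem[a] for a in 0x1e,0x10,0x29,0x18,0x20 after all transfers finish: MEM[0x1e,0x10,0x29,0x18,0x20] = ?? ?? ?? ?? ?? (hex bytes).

MEM[0x1e,0x10,0x29,0x18,0x20] = 8f 06 69 d7 44

D0: mem[0x1f..0x23] <- [9a d7 0b 3a 43]
D1: mem[0x18..0x1b] <- [d7 0b 3a 43]
D2: mem[0x0d..0x13] <- [0b 3a 43 06 5b 51 9a]
D3: mem[0x19..0x20] <- [0b 3a 43 f5 84 8f 9d 44]
D4: mem[0x01..0x03] <- [44 69 4b]
query mem[0x1e]=0x8f, mem[0x10]=0x06, mem[0x29]=0x69, mem[0x18]=0xd7, mem[0x20]=0x44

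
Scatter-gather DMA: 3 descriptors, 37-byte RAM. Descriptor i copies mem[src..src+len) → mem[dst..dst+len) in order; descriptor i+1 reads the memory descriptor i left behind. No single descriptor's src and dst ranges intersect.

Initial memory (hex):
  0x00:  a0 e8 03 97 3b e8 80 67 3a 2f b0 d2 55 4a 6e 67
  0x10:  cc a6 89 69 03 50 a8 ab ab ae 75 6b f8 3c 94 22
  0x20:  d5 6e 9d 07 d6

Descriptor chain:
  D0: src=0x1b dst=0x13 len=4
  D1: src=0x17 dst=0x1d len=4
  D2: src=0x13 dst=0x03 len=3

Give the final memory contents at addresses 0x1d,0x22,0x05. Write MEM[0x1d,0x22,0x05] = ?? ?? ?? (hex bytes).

MEM[0x1d,0x22,0x05] = ab 9d 3c

  after D0: wrote 4B at 0x13 = 6bf83c94
  after D1: wrote 4B at 0x1d = ababae75
  after D2: wrote 3B at 0x03 = 6bf83c
query mem[0x1d]=0xab, mem[0x22]=0x9d, mem[0x05]=0x3c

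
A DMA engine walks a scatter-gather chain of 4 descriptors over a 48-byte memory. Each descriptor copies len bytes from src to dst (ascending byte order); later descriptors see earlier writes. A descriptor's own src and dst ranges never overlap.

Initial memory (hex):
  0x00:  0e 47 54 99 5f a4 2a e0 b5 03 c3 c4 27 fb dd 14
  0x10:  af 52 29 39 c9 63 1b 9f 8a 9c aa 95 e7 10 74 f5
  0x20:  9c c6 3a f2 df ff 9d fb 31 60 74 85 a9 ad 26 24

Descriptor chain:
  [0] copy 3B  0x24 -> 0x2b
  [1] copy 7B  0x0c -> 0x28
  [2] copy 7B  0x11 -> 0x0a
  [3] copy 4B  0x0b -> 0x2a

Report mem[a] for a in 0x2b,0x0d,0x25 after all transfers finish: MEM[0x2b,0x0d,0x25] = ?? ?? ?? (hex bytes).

[0] 0x24->0x2b len=3 : df ff 9d
[1] 0x0c->0x28 len=7 : 27 fb dd 14 af 52 29
[2] 0x11->0x0a len=7 : 52 29 39 c9 63 1b 9f
[3] 0x0b->0x2a len=4 : 29 39 c9 63
query mem[0x2b]=0x39, mem[0x0d]=0xc9, mem[0x25]=0xff

MEM[0x2b,0x0d,0x25] = 39 c9 ff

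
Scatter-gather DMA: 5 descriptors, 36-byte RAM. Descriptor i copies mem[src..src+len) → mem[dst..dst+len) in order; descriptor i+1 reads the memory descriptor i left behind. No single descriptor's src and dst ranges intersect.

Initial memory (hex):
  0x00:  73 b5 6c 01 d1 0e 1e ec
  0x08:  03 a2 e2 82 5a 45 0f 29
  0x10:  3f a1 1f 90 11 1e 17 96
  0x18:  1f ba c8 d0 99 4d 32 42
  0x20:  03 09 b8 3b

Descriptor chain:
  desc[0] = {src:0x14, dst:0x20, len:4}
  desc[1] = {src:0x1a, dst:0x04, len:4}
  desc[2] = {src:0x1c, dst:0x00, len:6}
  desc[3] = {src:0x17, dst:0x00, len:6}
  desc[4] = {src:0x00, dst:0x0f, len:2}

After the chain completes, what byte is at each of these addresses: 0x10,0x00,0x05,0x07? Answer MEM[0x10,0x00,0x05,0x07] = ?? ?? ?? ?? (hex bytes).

MEM[0x10,0x00,0x05,0x07] = 1f 96 99 4d

#0 dst[0x20+4] := {0x11,0x1e,0x17,0x96}
#1 dst[0x04+4] := {0xc8,0xd0,0x99,0x4d}
#2 dst[0x00+6] := {0x99,0x4d,0x32,0x42,0x11,0x1e}
#3 dst[0x00+6] := {0x96,0x1f,0xba,0xc8,0xd0,0x99}
#4 dst[0x0f+2] := {0x96,0x1f}
query mem[0x10]=0x1f, mem[0x00]=0x96, mem[0x05]=0x99, mem[0x07]=0x4d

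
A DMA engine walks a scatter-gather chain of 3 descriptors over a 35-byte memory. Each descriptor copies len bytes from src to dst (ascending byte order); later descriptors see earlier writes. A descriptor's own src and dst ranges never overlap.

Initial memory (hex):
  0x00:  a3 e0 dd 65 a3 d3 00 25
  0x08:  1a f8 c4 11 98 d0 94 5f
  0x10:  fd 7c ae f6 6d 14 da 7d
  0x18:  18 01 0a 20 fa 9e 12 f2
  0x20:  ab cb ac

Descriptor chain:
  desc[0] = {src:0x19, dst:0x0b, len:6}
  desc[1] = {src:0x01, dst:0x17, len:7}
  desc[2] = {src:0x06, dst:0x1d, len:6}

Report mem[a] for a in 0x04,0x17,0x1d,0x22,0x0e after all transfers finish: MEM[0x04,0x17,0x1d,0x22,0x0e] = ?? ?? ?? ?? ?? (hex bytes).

#0 dst[0x0b+6] := {0x01,0x0a,0x20,0xfa,0x9e,0x12}
#1 dst[0x17+7] := {0xe0,0xdd,0x65,0xa3,0xd3,0x00,0x25}
#2 dst[0x1d+6] := {0x00,0x25,0x1a,0xf8,0xc4,0x01}
query mem[0x04]=0xa3, mem[0x17]=0xe0, mem[0x1d]=0x00, mem[0x22]=0x01, mem[0x0e]=0xfa

MEM[0x04,0x17,0x1d,0x22,0x0e] = a3 e0 00 01 fa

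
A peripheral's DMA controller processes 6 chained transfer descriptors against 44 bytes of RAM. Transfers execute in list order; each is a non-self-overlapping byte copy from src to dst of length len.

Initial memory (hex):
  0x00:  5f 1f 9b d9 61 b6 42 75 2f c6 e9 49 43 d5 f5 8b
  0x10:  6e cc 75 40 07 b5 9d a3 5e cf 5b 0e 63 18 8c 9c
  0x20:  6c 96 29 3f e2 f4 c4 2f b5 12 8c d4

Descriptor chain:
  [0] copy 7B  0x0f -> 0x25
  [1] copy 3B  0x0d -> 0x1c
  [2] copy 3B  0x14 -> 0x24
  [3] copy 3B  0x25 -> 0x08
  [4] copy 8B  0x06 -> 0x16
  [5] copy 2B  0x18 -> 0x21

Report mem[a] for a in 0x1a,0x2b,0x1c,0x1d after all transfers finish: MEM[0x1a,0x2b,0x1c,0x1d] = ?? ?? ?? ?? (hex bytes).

MEM[0x1a,0x2b,0x1c,0x1d] = cc b5 43 d5

[0] 0x0f->0x25 len=7 : 8b 6e cc 75 40 07 b5
[1] 0x0d->0x1c len=3 : d5 f5 8b
[2] 0x14->0x24 len=3 : 07 b5 9d
[3] 0x25->0x08 len=3 : b5 9d cc
[4] 0x06->0x16 len=8 : 42 75 b5 9d cc 49 43 d5
[5] 0x18->0x21 len=2 : b5 9d
query mem[0x1a]=0xcc, mem[0x2b]=0xb5, mem[0x1c]=0x43, mem[0x1d]=0xd5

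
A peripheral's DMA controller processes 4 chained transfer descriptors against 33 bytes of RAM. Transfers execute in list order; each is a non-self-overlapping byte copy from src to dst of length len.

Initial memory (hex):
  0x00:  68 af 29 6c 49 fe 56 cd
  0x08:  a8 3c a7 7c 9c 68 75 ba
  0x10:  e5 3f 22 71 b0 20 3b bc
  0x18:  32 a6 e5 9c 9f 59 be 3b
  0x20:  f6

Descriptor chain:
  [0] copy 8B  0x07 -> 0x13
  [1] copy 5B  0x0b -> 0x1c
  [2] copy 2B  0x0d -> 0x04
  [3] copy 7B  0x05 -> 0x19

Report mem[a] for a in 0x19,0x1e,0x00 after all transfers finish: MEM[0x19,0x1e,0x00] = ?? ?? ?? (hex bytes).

  after D0: wrote 8B at 0x13 = cda83ca77c9c6875
  after D1: wrote 5B at 0x1c = 7c9c6875ba
  after D2: wrote 2B at 0x04 = 6875
  after D3: wrote 7B at 0x19 = 7556cda83ca77c
query mem[0x19]=0x75, mem[0x1e]=0xa7, mem[0x00]=0x68

MEM[0x19,0x1e,0x00] = 75 a7 68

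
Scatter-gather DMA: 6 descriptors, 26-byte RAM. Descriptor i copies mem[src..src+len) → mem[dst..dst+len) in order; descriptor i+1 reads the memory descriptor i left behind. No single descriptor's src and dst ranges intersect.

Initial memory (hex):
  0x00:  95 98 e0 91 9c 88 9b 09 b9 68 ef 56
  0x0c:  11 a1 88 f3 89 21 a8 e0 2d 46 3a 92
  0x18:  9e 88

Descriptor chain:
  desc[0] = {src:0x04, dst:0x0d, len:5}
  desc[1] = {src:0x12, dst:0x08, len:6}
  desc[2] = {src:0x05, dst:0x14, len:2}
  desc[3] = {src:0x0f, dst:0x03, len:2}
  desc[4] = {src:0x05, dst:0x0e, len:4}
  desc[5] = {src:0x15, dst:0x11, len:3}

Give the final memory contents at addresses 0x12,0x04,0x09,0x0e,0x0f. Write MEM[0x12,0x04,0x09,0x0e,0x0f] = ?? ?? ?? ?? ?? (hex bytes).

MEM[0x12,0x04,0x09,0x0e,0x0f] = 3a 09 e0 88 9b

  after D0: wrote 5B at 0x0d = 9c889b09b9
  after D1: wrote 6B at 0x08 = a8e02d463a92
  after D2: wrote 2B at 0x14 = 889b
  after D3: wrote 2B at 0x03 = 9b09
  after D4: wrote 4B at 0x0e = 889b09a8
  after D5: wrote 3B at 0x11 = 9b3a92
query mem[0x12]=0x3a, mem[0x04]=0x09, mem[0x09]=0xe0, mem[0x0e]=0x88, mem[0x0f]=0x9b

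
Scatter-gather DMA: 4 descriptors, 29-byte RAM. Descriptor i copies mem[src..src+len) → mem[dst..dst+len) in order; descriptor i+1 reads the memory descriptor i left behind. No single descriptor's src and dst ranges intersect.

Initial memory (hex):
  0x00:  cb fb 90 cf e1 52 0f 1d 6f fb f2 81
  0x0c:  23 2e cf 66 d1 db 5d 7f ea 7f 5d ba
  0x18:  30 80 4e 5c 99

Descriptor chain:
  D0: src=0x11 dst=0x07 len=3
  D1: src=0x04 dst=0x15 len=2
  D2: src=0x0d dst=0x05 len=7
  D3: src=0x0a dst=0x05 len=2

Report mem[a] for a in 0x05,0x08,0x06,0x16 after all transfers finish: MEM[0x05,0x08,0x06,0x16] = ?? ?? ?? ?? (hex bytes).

D0: mem[0x07..0x09] <- [db 5d 7f]
D1: mem[0x15..0x16] <- [e1 52]
D2: mem[0x05..0x0b] <- [2e cf 66 d1 db 5d 7f]
D3: mem[0x05..0x06] <- [5d 7f]
query mem[0x05]=0x5d, mem[0x08]=0xd1, mem[0x06]=0x7f, mem[0x16]=0x52

MEM[0x05,0x08,0x06,0x16] = 5d d1 7f 52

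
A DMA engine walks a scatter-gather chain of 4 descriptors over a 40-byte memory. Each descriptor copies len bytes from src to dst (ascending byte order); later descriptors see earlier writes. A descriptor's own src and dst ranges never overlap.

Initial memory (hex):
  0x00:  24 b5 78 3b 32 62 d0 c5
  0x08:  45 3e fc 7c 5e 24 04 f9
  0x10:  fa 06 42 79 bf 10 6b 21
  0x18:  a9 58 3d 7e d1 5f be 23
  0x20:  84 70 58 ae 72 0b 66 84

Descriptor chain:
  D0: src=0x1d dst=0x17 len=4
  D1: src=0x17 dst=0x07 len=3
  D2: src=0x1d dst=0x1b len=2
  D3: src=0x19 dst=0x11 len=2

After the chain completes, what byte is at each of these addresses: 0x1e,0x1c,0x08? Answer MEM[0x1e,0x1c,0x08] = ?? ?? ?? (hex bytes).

MEM[0x1e,0x1c,0x08] = be be be

#0 dst[0x17+4] := {0x5f,0xbe,0x23,0x84}
#1 dst[0x07+3] := {0x5f,0xbe,0x23}
#2 dst[0x1b+2] := {0x5f,0xbe}
#3 dst[0x11+2] := {0x23,0x84}
query mem[0x1e]=0xbe, mem[0x1c]=0xbe, mem[0x08]=0xbe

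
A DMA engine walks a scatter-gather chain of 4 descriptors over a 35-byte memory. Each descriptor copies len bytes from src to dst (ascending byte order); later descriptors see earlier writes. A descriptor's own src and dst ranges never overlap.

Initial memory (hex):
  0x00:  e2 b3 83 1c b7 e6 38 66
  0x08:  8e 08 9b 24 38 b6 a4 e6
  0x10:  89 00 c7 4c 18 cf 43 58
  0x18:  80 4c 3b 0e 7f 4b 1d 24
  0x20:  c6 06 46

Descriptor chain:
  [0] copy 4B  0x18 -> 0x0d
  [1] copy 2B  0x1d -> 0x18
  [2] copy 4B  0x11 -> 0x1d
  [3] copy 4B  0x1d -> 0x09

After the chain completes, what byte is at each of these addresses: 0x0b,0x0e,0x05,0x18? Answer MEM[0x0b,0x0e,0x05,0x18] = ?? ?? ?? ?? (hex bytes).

MEM[0x0b,0x0e,0x05,0x18] = 4c 4c e6 4b

D0: mem[0x0d..0x10] <- [80 4c 3b 0e]
D1: mem[0x18..0x19] <- [4b 1d]
D2: mem[0x1d..0x20] <- [00 c7 4c 18]
D3: mem[0x09..0x0c] <- [00 c7 4c 18]
query mem[0x0b]=0x4c, mem[0x0e]=0x4c, mem[0x05]=0xe6, mem[0x18]=0x4b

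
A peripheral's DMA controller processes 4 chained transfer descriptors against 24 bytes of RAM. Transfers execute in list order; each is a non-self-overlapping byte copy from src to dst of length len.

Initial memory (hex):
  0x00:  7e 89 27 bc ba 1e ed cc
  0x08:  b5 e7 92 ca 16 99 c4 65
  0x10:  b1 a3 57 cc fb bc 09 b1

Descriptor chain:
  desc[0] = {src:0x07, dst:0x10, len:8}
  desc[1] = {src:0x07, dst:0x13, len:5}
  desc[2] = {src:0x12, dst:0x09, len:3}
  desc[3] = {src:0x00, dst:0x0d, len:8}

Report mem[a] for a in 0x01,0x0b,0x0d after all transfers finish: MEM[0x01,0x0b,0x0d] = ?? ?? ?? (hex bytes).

MEM[0x01,0x0b,0x0d] = 89 b5 7e

[0] 0x07->0x10 len=8 : cc b5 e7 92 ca 16 99 c4
[1] 0x07->0x13 len=5 : cc b5 e7 92 ca
[2] 0x12->0x09 len=3 : e7 cc b5
[3] 0x00->0x0d len=8 : 7e 89 27 bc ba 1e ed cc
query mem[0x01]=0x89, mem[0x0b]=0xb5, mem[0x0d]=0x7e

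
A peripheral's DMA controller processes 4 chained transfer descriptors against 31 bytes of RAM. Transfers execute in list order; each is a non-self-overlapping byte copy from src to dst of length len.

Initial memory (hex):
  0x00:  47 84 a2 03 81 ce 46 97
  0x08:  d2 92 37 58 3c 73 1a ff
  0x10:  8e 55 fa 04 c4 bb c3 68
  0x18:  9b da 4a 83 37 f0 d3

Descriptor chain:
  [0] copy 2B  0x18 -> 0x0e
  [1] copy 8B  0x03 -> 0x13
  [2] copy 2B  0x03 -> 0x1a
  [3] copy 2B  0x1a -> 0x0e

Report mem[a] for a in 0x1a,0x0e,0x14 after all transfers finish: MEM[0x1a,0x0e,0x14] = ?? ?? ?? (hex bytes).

#0 dst[0x0e+2] := {0x9b,0xda}
#1 dst[0x13+8] := {0x03,0x81,0xce,0x46,0x97,0xd2,0x92,0x37}
#2 dst[0x1a+2] := {0x03,0x81}
#3 dst[0x0e+2] := {0x03,0x81}
query mem[0x1a]=0x03, mem[0x0e]=0x03, mem[0x14]=0x81

MEM[0x1a,0x0e,0x14] = 03 03 81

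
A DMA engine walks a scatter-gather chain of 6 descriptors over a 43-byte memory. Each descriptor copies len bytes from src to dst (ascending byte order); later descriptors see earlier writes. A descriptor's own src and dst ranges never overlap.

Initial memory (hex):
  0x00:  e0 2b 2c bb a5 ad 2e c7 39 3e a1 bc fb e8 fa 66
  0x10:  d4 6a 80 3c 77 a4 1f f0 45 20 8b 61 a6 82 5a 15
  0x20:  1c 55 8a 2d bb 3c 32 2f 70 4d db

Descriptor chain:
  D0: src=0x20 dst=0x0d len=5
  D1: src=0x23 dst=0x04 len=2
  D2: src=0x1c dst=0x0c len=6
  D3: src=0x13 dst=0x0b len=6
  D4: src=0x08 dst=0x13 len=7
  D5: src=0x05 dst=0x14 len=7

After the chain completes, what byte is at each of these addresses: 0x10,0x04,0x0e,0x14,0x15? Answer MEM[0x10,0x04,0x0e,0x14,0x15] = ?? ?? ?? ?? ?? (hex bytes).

  after D0: wrote 5B at 0x0d = 1c558a2dbb
  after D1: wrote 2B at 0x04 = 2dbb
  after D2: wrote 6B at 0x0c = a6825a151c55
  after D3: wrote 6B at 0x0b = 3c77a41ff045
  after D4: wrote 7B at 0x13 = 393ea13c77a41f
  after D5: wrote 7B at 0x14 = bb2ec7393ea13c
query mem[0x10]=0x45, mem[0x04]=0x2d, mem[0x0e]=0x1f, mem[0x14]=0xbb, mem[0x15]=0x2e

MEM[0x10,0x04,0x0e,0x14,0x15] = 45 2d 1f bb 2e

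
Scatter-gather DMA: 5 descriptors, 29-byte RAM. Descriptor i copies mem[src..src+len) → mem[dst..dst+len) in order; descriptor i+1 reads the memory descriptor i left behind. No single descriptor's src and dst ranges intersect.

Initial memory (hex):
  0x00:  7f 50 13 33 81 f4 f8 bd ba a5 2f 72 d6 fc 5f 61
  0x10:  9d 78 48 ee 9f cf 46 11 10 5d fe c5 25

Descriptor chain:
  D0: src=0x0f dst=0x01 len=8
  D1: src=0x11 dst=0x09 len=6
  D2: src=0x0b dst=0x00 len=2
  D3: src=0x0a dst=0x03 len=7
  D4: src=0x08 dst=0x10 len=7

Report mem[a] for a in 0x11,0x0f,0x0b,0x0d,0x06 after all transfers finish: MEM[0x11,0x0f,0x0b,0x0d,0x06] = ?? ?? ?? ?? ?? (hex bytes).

MEM[0x11,0x0f,0x0b,0x0d,0x06] = 9d 61 ee cf cf

[0] 0x0f->0x01 len=8 : 61 9d 78 48 ee 9f cf 46
[1] 0x11->0x09 len=6 : 78 48 ee 9f cf 46
[2] 0x0b->0x00 len=2 : ee 9f
[3] 0x0a->0x03 len=7 : 48 ee 9f cf 46 61 9d
[4] 0x08->0x10 len=7 : 61 9d 48 ee 9f cf 46
query mem[0x11]=0x9d, mem[0x0f]=0x61, mem[0x0b]=0xee, mem[0x0d]=0xcf, mem[0x06]=0xcf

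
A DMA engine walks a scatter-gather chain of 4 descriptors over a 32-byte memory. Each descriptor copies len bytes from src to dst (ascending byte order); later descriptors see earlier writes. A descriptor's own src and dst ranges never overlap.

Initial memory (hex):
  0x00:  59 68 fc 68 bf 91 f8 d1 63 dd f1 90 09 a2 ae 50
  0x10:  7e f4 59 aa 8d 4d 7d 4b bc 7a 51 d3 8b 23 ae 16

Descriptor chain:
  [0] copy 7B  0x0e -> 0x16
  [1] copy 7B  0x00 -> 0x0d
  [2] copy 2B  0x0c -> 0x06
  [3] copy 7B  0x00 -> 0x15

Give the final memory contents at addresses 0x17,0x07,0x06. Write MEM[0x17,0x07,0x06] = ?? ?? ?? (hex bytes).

[0] 0x0e->0x16 len=7 : ae 50 7e f4 59 aa 8d
[1] 0x00->0x0d len=7 : 59 68 fc 68 bf 91 f8
[2] 0x0c->0x06 len=2 : 09 59
[3] 0x00->0x15 len=7 : 59 68 fc 68 bf 91 09
query mem[0x17]=0xfc, mem[0x07]=0x59, mem[0x06]=0x09

MEM[0x17,0x07,0x06] = fc 59 09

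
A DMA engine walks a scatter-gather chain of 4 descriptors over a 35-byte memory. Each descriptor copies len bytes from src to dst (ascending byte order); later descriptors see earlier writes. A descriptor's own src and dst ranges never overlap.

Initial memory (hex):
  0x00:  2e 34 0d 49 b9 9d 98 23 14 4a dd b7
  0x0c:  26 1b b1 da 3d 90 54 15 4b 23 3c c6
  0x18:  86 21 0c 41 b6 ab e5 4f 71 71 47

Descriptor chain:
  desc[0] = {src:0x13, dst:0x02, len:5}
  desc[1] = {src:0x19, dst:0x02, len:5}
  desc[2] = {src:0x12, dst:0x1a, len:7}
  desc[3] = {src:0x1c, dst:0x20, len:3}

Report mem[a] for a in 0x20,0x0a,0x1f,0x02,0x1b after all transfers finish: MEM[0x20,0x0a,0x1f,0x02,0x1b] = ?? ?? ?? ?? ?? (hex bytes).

  after D0: wrote 5B at 0x02 = 154b233cc6
  after D1: wrote 5B at 0x02 = 210c41b6ab
  after D2: wrote 7B at 0x1a = 54154b233cc686
  after D3: wrote 3B at 0x20 = 4b233c
query mem[0x20]=0x4b, mem[0x0a]=0xdd, mem[0x1f]=0xc6, mem[0x02]=0x21, mem[0x1b]=0x15

MEM[0x20,0x0a,0x1f,0x02,0x1b] = 4b dd c6 21 15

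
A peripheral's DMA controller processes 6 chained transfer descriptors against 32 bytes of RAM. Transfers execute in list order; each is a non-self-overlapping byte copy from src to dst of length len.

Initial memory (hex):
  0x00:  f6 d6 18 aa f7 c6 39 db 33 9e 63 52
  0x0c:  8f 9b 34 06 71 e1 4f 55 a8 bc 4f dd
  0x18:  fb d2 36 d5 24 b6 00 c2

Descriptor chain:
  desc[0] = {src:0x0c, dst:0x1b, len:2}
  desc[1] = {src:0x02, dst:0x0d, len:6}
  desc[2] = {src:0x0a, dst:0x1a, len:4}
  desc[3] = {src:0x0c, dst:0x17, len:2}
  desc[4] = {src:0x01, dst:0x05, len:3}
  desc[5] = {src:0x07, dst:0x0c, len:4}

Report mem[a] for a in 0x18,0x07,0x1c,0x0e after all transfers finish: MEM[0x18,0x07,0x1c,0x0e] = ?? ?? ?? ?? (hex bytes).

  after D0: wrote 2B at 0x1b = 8f9b
  after D1: wrote 6B at 0x0d = 18aaf7c639db
  after D2: wrote 4B at 0x1a = 63528f18
  after D3: wrote 2B at 0x17 = 8f18
  after D4: wrote 3B at 0x05 = d618aa
  after D5: wrote 4B at 0x0c = aa339e63
query mem[0x18]=0x18, mem[0x07]=0xaa, mem[0x1c]=0x8f, mem[0x0e]=0x9e

MEM[0x18,0x07,0x1c,0x0e] = 18 aa 8f 9e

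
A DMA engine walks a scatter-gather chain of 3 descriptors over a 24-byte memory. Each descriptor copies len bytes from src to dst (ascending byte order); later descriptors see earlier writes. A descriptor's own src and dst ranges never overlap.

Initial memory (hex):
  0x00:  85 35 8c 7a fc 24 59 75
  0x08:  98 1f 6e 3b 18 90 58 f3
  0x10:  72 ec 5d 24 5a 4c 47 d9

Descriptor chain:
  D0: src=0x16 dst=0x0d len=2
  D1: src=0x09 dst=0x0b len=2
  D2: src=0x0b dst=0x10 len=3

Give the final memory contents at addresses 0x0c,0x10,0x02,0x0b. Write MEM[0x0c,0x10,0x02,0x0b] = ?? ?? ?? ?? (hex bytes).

  after D0: wrote 2B at 0x0d = 47d9
  after D1: wrote 2B at 0x0b = 1f6e
  after D2: wrote 3B at 0x10 = 1f6e47
query mem[0x0c]=0x6e, mem[0x10]=0x1f, mem[0x02]=0x8c, mem[0x0b]=0x1f

MEM[0x0c,0x10,0x02,0x0b] = 6e 1f 8c 1f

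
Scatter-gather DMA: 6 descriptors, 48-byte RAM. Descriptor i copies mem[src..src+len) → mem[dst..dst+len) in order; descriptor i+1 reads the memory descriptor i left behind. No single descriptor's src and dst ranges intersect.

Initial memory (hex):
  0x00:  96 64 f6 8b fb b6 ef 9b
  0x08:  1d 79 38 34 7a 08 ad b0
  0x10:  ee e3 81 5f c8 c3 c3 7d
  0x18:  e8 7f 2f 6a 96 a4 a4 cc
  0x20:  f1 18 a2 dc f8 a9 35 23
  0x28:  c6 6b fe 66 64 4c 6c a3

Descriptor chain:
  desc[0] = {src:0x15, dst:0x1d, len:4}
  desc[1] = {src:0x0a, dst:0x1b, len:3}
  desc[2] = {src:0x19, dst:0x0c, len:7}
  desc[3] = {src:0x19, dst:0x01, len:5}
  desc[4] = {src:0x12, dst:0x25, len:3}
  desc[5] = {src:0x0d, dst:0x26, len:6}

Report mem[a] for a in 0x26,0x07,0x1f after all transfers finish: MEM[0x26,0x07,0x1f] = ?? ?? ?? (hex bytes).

MEM[0x26,0x07,0x1f] = 2f 9b 7d

#0 dst[0x1d+4] := {0xc3,0xc3,0x7d,0xe8}
#1 dst[0x1b+3] := {0x38,0x34,0x7a}
#2 dst[0x0c+7] := {0x7f,0x2f,0x38,0x34,0x7a,0xc3,0x7d}
#3 dst[0x01+5] := {0x7f,0x2f,0x38,0x34,0x7a}
#4 dst[0x25+3] := {0x7d,0x5f,0xc8}
#5 dst[0x26+6] := {0x2f,0x38,0x34,0x7a,0xc3,0x7d}
query mem[0x26]=0x2f, mem[0x07]=0x9b, mem[0x1f]=0x7d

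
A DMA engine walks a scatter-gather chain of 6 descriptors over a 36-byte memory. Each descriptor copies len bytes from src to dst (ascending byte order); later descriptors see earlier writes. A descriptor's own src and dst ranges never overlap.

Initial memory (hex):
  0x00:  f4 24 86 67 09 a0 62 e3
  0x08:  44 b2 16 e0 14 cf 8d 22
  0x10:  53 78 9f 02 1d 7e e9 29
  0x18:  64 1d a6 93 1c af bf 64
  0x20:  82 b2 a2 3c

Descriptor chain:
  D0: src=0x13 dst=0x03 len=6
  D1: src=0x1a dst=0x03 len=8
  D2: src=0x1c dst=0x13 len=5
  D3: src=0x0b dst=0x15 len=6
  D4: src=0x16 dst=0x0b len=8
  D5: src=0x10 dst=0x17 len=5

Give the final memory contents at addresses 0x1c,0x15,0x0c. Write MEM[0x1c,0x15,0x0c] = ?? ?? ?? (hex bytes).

[0] 0x13->0x03 len=6 : 02 1d 7e e9 29 64
[1] 0x1a->0x03 len=8 : a6 93 1c af bf 64 82 b2
[2] 0x1c->0x13 len=5 : 1c af bf 64 82
[3] 0x0b->0x15 len=6 : e0 14 cf 8d 22 53
[4] 0x16->0x0b len=8 : 14 cf 8d 22 53 93 1c af
[5] 0x10->0x17 len=5 : 93 1c af 1c af
query mem[0x1c]=0x1c, mem[0x15]=0xe0, mem[0x0c]=0xcf

MEM[0x1c,0x15,0x0c] = 1c e0 cf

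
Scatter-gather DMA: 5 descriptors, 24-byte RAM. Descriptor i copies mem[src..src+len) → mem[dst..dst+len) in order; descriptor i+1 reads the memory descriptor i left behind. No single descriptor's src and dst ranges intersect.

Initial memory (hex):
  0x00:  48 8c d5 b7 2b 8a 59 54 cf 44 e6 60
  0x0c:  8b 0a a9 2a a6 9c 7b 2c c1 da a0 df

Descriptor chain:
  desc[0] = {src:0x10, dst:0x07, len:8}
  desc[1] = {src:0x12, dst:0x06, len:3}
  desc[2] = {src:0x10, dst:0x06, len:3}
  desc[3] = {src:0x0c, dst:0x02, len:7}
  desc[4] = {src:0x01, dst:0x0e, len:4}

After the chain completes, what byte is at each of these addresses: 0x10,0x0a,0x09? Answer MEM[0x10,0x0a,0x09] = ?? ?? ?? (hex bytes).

  after D0: wrote 8B at 0x07 = a69c7b2cc1daa0df
  after D1: wrote 3B at 0x06 = 7b2cc1
  after D2: wrote 3B at 0x06 = a69c7b
  after D3: wrote 7B at 0x02 = daa0df2aa69c7b
  after D4: wrote 4B at 0x0e = 8cdaa0df
query mem[0x10]=0xa0, mem[0x0a]=0x2c, mem[0x09]=0x7b

MEM[0x10,0x0a,0x09] = a0 2c 7b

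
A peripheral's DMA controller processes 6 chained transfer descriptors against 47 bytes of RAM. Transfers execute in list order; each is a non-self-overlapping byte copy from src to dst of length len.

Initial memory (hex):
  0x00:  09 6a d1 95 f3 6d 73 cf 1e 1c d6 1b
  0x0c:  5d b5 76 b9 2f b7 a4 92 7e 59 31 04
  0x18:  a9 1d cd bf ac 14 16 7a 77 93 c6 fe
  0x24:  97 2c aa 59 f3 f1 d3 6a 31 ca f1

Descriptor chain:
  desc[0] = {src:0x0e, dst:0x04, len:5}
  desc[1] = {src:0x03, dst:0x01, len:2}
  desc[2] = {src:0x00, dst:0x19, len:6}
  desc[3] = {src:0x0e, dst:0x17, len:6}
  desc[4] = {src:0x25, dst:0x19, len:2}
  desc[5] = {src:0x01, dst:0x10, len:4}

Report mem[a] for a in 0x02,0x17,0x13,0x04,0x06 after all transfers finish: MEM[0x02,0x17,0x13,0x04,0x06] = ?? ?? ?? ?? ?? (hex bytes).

MEM[0x02,0x17,0x13,0x04,0x06] = 76 76 76 76 2f

#0 dst[0x04+5] := {0x76,0xb9,0x2f,0xb7,0xa4}
#1 dst[0x01+2] := {0x95,0x76}
#2 dst[0x19+6] := {0x09,0x95,0x76,0x95,0x76,0xb9}
#3 dst[0x17+6] := {0x76,0xb9,0x2f,0xb7,0xa4,0x92}
#4 dst[0x19+2] := {0x2c,0xaa}
#5 dst[0x10+4] := {0x95,0x76,0x95,0x76}
query mem[0x02]=0x76, mem[0x17]=0x76, mem[0x13]=0x76, mem[0x04]=0x76, mem[0x06]=0x2f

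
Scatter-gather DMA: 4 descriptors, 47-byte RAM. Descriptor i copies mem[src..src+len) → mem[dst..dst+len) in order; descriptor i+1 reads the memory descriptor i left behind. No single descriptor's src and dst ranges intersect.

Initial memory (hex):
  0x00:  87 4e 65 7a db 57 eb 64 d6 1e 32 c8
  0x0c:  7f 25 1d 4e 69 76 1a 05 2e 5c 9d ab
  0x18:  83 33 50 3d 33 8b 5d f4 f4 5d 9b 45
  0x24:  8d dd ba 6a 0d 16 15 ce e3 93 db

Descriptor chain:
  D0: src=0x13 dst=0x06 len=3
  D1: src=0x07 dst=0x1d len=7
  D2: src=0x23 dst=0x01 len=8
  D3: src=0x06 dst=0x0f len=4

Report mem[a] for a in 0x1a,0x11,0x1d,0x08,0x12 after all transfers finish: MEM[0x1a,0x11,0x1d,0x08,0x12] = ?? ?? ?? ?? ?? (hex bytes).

MEM[0x1a,0x11,0x1d,0x08,0x12] = 50 15 2e 15 1e

  after D0: wrote 3B at 0x06 = 052e5c
  after D1: wrote 7B at 0x1d = 2e5c1e32c87f25
  after D2: wrote 8B at 0x01 = 258dddba6a0d1615
  after D3: wrote 4B at 0x0f = 0d16151e
query mem[0x1a]=0x50, mem[0x11]=0x15, mem[0x1d]=0x2e, mem[0x08]=0x15, mem[0x12]=0x1e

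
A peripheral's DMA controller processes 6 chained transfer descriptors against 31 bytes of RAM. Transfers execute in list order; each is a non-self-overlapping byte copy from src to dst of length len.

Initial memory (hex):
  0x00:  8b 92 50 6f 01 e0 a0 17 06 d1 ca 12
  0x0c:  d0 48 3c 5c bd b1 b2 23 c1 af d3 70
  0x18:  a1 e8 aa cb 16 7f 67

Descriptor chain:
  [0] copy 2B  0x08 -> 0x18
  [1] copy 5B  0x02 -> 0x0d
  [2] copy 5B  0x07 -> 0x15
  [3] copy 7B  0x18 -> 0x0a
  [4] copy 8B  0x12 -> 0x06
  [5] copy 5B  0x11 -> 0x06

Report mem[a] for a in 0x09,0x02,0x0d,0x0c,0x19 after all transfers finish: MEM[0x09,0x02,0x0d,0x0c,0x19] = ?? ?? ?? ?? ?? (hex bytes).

[0] 0x08->0x18 len=2 : 06 d1
[1] 0x02->0x0d len=5 : 50 6f 01 e0 a0
[2] 0x07->0x15 len=5 : 17 06 d1 ca 12
[3] 0x18->0x0a len=7 : ca 12 aa cb 16 7f 67
[4] 0x12->0x06 len=8 : b2 23 c1 17 06 d1 ca 12
[5] 0x11->0x06 len=5 : a0 b2 23 c1 17
query mem[0x09]=0xc1, mem[0x02]=0x50, mem[0x0d]=0x12, mem[0x0c]=0xca, mem[0x19]=0x12

MEM[0x09,0x02,0x0d,0x0c,0x19] = c1 50 12 ca 12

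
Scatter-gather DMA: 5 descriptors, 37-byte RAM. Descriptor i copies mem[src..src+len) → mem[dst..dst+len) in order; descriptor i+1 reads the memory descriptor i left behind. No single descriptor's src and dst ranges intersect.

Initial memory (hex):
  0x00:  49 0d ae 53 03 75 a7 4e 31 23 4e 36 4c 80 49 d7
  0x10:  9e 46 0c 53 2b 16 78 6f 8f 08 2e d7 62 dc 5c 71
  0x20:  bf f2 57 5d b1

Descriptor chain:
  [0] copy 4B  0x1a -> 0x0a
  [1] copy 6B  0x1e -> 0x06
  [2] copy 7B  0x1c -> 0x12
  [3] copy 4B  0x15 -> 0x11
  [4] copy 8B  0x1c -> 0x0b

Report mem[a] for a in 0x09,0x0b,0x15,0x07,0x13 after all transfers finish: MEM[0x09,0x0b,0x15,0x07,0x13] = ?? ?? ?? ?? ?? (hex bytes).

MEM[0x09,0x0b,0x15,0x07,0x13] = f2 62 71 71 f2

[0] 0x1a->0x0a len=4 : 2e d7 62 dc
[1] 0x1e->0x06 len=6 : 5c 71 bf f2 57 5d
[2] 0x1c->0x12 len=7 : 62 dc 5c 71 bf f2 57
[3] 0x15->0x11 len=4 : 71 bf f2 57
[4] 0x1c->0x0b len=8 : 62 dc 5c 71 bf f2 57 5d
query mem[0x09]=0xf2, mem[0x0b]=0x62, mem[0x15]=0x71, mem[0x07]=0x71, mem[0x13]=0xf2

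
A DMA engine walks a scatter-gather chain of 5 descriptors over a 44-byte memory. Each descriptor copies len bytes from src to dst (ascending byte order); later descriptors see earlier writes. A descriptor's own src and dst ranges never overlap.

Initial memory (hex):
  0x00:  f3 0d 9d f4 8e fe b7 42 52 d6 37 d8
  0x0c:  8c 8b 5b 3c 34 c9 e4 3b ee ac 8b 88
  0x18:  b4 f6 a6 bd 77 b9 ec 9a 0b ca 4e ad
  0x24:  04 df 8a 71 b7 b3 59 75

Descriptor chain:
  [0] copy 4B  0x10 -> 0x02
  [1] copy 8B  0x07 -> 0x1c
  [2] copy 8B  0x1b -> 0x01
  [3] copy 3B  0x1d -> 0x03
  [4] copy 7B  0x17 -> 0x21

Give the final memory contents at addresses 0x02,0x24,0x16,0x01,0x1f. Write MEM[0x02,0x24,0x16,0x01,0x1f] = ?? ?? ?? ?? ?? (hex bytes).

  after D0: wrote 4B at 0x02 = 34c9e43b
  after D1: wrote 8B at 0x1c = 4252d637d88c8b5b
  after D2: wrote 8B at 0x01 = bd4252d637d88c8b
  after D3: wrote 3B at 0x03 = 52d637
  after D4: wrote 7B at 0x21 = 88b4f6a6bd4252
query mem[0x02]=0x42, mem[0x24]=0xa6, mem[0x16]=0x8b, mem[0x01]=0xbd, mem[0x1f]=0x37

MEM[0x02,0x24,0x16,0x01,0x1f] = 42 a6 8b bd 37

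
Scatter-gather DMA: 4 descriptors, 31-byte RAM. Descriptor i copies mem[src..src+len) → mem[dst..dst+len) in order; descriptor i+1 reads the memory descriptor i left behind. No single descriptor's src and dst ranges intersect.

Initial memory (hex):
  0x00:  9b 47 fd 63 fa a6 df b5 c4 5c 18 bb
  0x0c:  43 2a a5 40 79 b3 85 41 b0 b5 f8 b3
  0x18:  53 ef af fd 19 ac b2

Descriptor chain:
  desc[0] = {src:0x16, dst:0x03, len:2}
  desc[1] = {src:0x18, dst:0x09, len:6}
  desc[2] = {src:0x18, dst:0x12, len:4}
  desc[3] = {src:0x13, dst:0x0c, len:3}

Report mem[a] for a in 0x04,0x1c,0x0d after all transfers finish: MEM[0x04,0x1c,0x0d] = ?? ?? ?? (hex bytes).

MEM[0x04,0x1c,0x0d] = b3 19 af

  after D0: wrote 2B at 0x03 = f8b3
  after D1: wrote 6B at 0x09 = 53efaffd19ac
  after D2: wrote 4B at 0x12 = 53efaffd
  after D3: wrote 3B at 0x0c = efaffd
query mem[0x04]=0xb3, mem[0x1c]=0x19, mem[0x0d]=0xaf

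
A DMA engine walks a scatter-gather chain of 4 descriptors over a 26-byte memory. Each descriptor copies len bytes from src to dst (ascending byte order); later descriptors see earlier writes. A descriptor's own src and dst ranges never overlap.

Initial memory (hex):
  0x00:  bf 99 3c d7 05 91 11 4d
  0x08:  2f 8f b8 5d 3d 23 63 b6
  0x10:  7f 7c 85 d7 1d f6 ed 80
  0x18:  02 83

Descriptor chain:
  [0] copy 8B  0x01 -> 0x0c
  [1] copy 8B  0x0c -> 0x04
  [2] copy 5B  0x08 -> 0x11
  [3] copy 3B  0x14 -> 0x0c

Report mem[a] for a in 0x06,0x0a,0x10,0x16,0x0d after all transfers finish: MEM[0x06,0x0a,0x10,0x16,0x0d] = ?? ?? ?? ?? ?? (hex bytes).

D0: mem[0x0c..0x13] <- [99 3c d7 05 91 11 4d 2f]
D1: mem[0x04..0x0b] <- [99 3c d7 05 91 11 4d 2f]
D2: mem[0x11..0x15] <- [91 11 4d 2f 99]
D3: mem[0x0c..0x0e] <- [2f 99 ed]
query mem[0x06]=0xd7, mem[0x0a]=0x4d, mem[0x10]=0x91, mem[0x16]=0xed, mem[0x0d]=0x99

MEM[0x06,0x0a,0x10,0x16,0x0d] = d7 4d 91 ed 99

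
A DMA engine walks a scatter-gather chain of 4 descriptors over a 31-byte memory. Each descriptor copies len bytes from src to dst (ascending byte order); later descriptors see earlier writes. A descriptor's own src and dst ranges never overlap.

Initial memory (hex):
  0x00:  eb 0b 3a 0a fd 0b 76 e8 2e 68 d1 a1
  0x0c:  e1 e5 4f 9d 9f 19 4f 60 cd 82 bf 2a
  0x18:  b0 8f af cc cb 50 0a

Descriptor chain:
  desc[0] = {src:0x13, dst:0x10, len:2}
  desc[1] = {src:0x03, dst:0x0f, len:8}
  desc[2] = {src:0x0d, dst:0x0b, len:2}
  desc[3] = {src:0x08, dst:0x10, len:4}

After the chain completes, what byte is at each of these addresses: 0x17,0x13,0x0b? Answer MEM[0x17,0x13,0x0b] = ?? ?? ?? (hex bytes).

D0: mem[0x10..0x11] <- [60 cd]
D1: mem[0x0f..0x16] <- [0a fd 0b 76 e8 2e 68 d1]
D2: mem[0x0b..0x0c] <- [e5 4f]
D3: mem[0x10..0x13] <- [2e 68 d1 e5]
query mem[0x17]=0x2a, mem[0x13]=0xe5, mem[0x0b]=0xe5

MEM[0x17,0x13,0x0b] = 2a e5 e5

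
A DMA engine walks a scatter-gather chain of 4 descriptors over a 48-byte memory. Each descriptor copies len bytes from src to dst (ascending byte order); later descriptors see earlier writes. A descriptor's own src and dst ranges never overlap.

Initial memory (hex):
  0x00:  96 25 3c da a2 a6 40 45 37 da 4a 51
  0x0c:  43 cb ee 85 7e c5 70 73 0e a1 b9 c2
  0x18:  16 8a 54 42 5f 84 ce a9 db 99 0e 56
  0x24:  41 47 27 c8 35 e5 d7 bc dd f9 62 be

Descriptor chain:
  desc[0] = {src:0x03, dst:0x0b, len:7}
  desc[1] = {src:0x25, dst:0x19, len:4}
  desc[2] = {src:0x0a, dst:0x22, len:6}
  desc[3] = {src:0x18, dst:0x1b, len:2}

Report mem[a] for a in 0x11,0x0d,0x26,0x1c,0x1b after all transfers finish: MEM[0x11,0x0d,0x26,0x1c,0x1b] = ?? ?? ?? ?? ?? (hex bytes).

D0: mem[0x0b..0x11] <- [da a2 a6 40 45 37 da]
D1: mem[0x19..0x1c] <- [47 27 c8 35]
D2: mem[0x22..0x27] <- [4a da a2 a6 40 45]
D3: mem[0x1b..0x1c] <- [16 47]
query mem[0x11]=0xda, mem[0x0d]=0xa6, mem[0x26]=0x40, mem[0x1c]=0x47, mem[0x1b]=0x16

MEM[0x11,0x0d,0x26,0x1c,0x1b] = da a6 40 47 16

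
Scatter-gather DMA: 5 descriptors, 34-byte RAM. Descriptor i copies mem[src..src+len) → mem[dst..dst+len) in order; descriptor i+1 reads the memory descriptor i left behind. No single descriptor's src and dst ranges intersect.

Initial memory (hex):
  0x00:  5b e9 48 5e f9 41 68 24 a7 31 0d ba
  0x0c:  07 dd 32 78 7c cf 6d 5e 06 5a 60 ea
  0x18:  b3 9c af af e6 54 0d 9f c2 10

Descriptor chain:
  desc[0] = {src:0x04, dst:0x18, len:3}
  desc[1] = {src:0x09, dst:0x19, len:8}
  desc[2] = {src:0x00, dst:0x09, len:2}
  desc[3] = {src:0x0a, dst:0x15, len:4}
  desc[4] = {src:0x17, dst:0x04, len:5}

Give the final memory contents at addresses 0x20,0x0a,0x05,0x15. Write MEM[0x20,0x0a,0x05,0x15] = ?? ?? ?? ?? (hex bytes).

MEM[0x20,0x0a,0x05,0x15] = 7c e9 dd e9

[0] 0x04->0x18 len=3 : f9 41 68
[1] 0x09->0x19 len=8 : 31 0d ba 07 dd 32 78 7c
[2] 0x00->0x09 len=2 : 5b e9
[3] 0x0a->0x15 len=4 : e9 ba 07 dd
[4] 0x17->0x04 len=5 : 07 dd 31 0d ba
query mem[0x20]=0x7c, mem[0x0a]=0xe9, mem[0x05]=0xdd, mem[0x15]=0xe9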